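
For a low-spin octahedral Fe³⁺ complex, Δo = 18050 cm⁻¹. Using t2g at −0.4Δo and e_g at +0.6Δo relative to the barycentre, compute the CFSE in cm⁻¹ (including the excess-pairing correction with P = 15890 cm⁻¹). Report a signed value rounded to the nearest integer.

-4320

Fe is in group 8, so Fe³⁺ is d⁵ (8 − 3 = 5).
Electron filling gives t2g^5 e_g^0.
Orbital CFSE = 5(-0.4) + 0(0.6) = -2.0Δo = -2.0 × 18050 = -36100 cm⁻¹.
Relative to high-spin t2g^3 e_g^2 (0 paired), the low-spin configuration has 2 additional pairs, contributing +2 × 15890 = +31780 cm⁻¹.
Overall CFSE = -36100 + 31780 = -4320 cm⁻¹.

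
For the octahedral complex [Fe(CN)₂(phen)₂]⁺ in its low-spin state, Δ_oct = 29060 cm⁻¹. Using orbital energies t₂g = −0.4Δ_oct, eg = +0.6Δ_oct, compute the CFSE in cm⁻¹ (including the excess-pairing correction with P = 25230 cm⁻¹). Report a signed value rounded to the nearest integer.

Ligand charges: 2×(-1) from CN⁻ and 2×(+0) from phen sum to -2; with overall charge +1, Fe is +3.
Fe sits in group 8; removing 3 electrons leaves Fe³⁺ with 8 − 3 = 5 d electrons.
Electron filling gives t₂g⁵ eg⁰.
CFSE(orbital) = 5×(-0.4Δ_oct) + 0×(0.6Δ_oct) = -2.0Δ_oct; with Δ_oct = 29060 cm⁻¹ that is -58120 cm⁻¹.
High-spin d⁵ would be t₂g³ eg² with 0 pairs; low-spin has 2, so 2 excess pairs cost +2P = +50460 cm⁻¹.
Overall CFSE = -58120 + 50460 = -7660 cm⁻¹.

-7660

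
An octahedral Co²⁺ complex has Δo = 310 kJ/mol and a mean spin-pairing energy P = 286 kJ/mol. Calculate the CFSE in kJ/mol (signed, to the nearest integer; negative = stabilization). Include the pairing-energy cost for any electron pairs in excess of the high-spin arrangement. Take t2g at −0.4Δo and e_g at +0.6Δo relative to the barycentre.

Co is in group 9, so Co²⁺ is d⁷ (9 − 2 = 7).
With Δo > P the complex is low-spin.
Filling d⁷ accordingly: t2g^6 e_g^1.
Orbital CFSE = -1.8Δo = -1.8 × 310 = -558 kJ/mol.
Excess pairs vs high-spin: 3 − 2 = 1; pairing cost = +286 kJ/mol.
Net CFSE = -558 + 286 = -272 kJ/mol.

-272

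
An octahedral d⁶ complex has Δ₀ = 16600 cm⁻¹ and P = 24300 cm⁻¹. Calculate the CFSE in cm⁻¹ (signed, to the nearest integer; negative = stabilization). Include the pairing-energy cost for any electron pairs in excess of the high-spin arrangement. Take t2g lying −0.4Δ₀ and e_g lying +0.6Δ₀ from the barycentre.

-6640

Since Δ₀ = 16600 cm⁻¹ < P = 24300 cm⁻¹, the complex adopts the high-spin configuration.
Configuration: t2g^4 e_g^2.
Orbital CFSE = -0.4Δ₀ = -0.4 × 16600 = -6640 cm⁻¹.
High-spin has no excess pairs, so no pairing correction applies.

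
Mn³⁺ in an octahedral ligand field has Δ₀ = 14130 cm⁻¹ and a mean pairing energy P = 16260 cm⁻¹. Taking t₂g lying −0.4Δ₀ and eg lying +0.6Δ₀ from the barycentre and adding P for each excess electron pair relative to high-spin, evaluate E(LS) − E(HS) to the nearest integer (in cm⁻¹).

Mn sits in group 7; removing 3 electrons leaves Mn³⁺ with 7 − 3 = 4 d electrons.
In the high-spin limit (t₂g³ eg¹) the orbital term is -0.6Δ₀ = -8478 cm⁻¹, with no excess pairing.
Low-spin: t₂g⁴ eg⁰, orbital CFSE = -1.6Δ₀ = -22608 cm⁻¹; plus 1 excess pair × P = +16260 cm⁻¹; total -6348 cm⁻¹.
The difference is -6348 − (-8478) = 2130 cm⁻¹, so high-spin lies lower.

2130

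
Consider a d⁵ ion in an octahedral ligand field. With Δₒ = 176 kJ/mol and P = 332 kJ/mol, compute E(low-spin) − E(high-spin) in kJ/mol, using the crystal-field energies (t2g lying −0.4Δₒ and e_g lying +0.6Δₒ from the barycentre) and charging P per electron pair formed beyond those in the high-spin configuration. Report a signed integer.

312

High-spin: t2g^3 e_g^2, CFSE = 0.0Δₒ = 0 kJ/mol.
Low-spin: t2g^5 e_g^0, orbital CFSE = -2.0Δₒ = -352 kJ/mol; plus 2 excess pairs × P = +664 kJ/mol; total 312 kJ/mol.
E(LS) − E(HS) = 312 − (0) = 312 kJ/mol.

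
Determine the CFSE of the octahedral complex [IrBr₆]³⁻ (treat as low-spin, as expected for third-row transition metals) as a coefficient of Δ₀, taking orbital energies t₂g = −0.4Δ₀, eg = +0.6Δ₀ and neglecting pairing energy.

Each Br⁻ contributes -1; 6 × (-1) = -6. With overall charge -3, Ir is in the +3 oxidation state.
Ir sits in group 9; removing 3 electrons leaves Ir³⁺ with 9 − 3 = 6 d electrons.
Configuration: t₂g⁶ eg⁰.
CFSE = 6(-0.4Δ₀) + 0(0.6Δ₀) = -2.4Δ₀ + 0.0Δ₀ = -2.4Δ₀.

-2.4 Δ₀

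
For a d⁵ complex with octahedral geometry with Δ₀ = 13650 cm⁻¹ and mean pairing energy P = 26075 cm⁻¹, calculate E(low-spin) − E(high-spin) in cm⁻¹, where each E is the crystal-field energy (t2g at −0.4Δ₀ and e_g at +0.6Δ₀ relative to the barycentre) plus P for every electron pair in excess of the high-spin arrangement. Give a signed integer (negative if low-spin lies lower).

24850

High-spin: t2g^3 e_g^2, CFSE = 0.0Δ₀ = 0 cm⁻¹.
Low-spin t2g^5 e_g^0 gives -2.0Δ₀ = -27300 cm⁻¹, but forming 2 extra pairs costs 2P = 52150 cm⁻¹, so E(LS) = -27300 + 52150 = 24850 cm⁻¹.
E(LS) − E(HS) = 24850 − (0) = 24850 cm⁻¹.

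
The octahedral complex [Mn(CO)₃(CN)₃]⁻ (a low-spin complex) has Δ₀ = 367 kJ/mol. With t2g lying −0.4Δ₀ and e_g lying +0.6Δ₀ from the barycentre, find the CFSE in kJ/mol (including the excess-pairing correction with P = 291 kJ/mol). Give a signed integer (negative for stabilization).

-152

Ligand charges: 3×(+0) from CO and 3×(-1) from CN⁻ sum to -3; with overall charge -1, Mn is +2.
Mn sits in group 7; removing 2 electrons leaves Mn²⁺ with 7 − 2 = 5 d electrons.
Electron filling gives t2g^5 e_g^0.
The orbital stabilization is -2.0Δ₀ = -2.0 × 367 = -734 kJ/mol.
Relative to high-spin t2g^3 e_g^2 (0 paired), the low-spin configuration has 2 additional pairs, contributing +2 × 291 = +582 kJ/mol.
Combining: -734 + 582 = -152 kJ/mol.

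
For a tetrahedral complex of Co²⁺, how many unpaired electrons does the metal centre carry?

Co sits in group 9; removing 2 electrons leaves Co²⁺ with 9 − 2 = 7 d electrons.
Tetrahedral fields are weak (Δₜ ≈ 4/9 Δₒ), so electrons fill high-spin.
Configuration: e^4 t2^3, giving 3 unpaired electrons.

3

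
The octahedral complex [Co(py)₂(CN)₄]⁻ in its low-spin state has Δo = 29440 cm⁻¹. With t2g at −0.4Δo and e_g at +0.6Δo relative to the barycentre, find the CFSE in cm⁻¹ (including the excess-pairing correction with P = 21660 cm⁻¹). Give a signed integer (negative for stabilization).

Ligand charges: 2×(+0) from py and 4×(-1) from CN⁻ sum to -4; with overall charge -1, Co is +3.
Group 9 minus oxidation state +3 gives a d⁶ configuration for Co³⁺.
Configuration: t2g^6 e_g^0.
The orbital stabilization is -2.4Δo = -2.4 × 29440 = -70656 cm⁻¹.
Relative to high-spin t2g^4 e_g^2 (1 paired), the low-spin configuration has 2 additional pairs, contributing +2 × 21660 = +43320 cm⁻¹.
Net CFSE = -70656 + 43320 = -27336 cm⁻¹.

-27336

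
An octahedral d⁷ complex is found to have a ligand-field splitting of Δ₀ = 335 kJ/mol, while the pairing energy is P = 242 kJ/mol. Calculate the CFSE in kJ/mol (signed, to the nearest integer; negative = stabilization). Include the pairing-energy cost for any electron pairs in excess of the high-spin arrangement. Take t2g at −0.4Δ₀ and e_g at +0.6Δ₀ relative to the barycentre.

-361

Δ₀ > P, so pairing is preferred: the ground state is low-spin.
That gives t2g^6 e_g^1.
Orbital CFSE = -1.8Δ₀ = -1.8 × 335 = -603 kJ/mol.
Excess pairs vs high-spin: 3 − 2 = 1; pairing cost = +242 kJ/mol.
Net CFSE = -603 + 242 = -361 kJ/mol.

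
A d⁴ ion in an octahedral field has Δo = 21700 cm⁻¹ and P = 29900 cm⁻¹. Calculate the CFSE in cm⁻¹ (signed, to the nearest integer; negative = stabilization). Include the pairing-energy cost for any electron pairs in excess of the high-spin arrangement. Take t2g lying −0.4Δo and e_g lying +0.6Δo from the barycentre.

-13020

With Δo < P the complex is high-spin.
Filling d⁴ accordingly: t2g^3 e_g^1.
Orbital CFSE = -0.6Δo = -0.6 × 21700 = -13020 cm⁻¹.
High-spin has no excess pairs, so no pairing correction applies.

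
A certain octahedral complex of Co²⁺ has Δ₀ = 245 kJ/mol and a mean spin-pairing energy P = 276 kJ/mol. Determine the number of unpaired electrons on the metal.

3

Group 9 minus oxidation state +2 gives a d⁷ configuration for Co²⁺.
With Δ₀ < P the complex is high-spin.
That gives t₂g⁵ eg².
Unpaired electrons: 3.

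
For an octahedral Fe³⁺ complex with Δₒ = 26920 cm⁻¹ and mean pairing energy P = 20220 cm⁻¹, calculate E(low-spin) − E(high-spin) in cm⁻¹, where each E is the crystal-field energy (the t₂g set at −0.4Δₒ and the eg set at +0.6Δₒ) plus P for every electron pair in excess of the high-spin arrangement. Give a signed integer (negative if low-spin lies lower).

-13400

Group 8 minus oxidation state +3 gives a d⁵ configuration for Fe³⁺.
High-spin: t₂g³ eg², CFSE = 0.0Δₒ = 0 cm⁻¹.
For low-spin the configuration is t₂g⁵ eg⁰: orbital energy -2.0 × 26920 = -53840 cm⁻¹, and 2 additional pairs relative to high-spin add 40440 cm⁻¹, giving -13400 cm⁻¹.
E(LS) − E(HS) = -13400 − (0) = -13400 cm⁻¹.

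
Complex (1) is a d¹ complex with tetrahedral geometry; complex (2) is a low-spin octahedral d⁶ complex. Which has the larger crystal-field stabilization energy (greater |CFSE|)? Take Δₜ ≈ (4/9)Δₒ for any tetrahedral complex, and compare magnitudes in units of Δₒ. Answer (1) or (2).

(1): With tetrahedral geometry the complex is necessarily high-spin; e¹ t₂⁰, CFSE = -0.6Δₜ ≈ -0.27Δₒ.
(2): t₂g⁶ eg⁰, CFSE = -2.4Δₒ.
So (2) has the larger |CFSE|.

(2)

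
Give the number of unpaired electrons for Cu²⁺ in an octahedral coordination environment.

1

Group 11 minus oxidation state +2 gives a d⁹ configuration for Cu²⁺.
Configuration: t₂g⁶ eg³, giving 1 unpaired electron.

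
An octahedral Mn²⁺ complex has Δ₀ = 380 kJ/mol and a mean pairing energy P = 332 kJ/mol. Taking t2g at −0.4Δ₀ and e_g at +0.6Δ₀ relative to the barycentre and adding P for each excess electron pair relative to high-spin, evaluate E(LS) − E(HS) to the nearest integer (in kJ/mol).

Mn is in group 7, so Mn²⁺ is d⁵ (7 − 2 = 5).
High-spin: t2g^3 e_g^2, CFSE = 0.0Δ₀ = 0 kJ/mol.
For low-spin the configuration is t2g^5 e_g^0: orbital energy -2.0 × 380 = -760 kJ/mol, and 2 additional pairs relative to high-spin add 664 kJ/mol, giving -96 kJ/mol.
Thus E(LS) − E(HS) = -96 kJ/mol.

-96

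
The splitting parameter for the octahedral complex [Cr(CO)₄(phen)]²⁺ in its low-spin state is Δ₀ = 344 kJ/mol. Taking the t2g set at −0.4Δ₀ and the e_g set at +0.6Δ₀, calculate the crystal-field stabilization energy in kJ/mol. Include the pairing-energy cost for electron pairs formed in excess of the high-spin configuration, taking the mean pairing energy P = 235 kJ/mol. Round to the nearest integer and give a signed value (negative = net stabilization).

Ligand charges: 4×(+0) from CO and 1×(+0) from phen sum to +0; with overall charge +2, Cr is +2.
Cr²⁺: group 6, so d-count = 6 − 2 = 4.
Electron filling gives t2g^4 e_g^0.
Orbital CFSE = 4(-0.4) + 0(0.6) = -1.6Δ₀ = -1.6 × 344 = -550 kJ/mol.
Pairing penalty: 1 pair vs 0 in the high-spin reference → 1 extra × P = 235 kJ/mol.
Net CFSE = -550 + 235 = -315 kJ/mol.

-315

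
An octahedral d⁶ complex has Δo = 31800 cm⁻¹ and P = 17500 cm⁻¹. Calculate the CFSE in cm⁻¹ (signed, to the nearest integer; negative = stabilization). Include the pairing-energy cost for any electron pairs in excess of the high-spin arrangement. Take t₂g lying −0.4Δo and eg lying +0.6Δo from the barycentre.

-41320

Here Δo > P (31800 > 17500), so the low-spin state is favoured.
Configuration: t₂g⁶ eg⁰.
Orbital CFSE = -2.4Δo = -2.4 × 31800 = -76320 cm⁻¹.
Excess pairs vs high-spin: 3 − 1 = 2; pairing cost = +35000 cm⁻¹.
Net CFSE = -76320 + 35000 = -41320 cm⁻¹.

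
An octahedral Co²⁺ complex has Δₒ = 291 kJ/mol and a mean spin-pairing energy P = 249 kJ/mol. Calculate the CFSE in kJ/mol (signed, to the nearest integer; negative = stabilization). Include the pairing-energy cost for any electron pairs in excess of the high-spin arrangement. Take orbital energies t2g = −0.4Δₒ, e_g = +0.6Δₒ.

Co sits in group 9; removing 2 electrons leaves Co²⁺ with 9 − 2 = 7 d electrons.
With Δₒ > P the complex is low-spin.
Filling d⁷ accordingly: t2g^6 e_g^1.
Orbital CFSE = -1.8Δₒ = -1.8 × 291 = -524 kJ/mol.
Excess pairs vs high-spin: 3 − 2 = 1; pairing cost = +249 kJ/mol.
Net CFSE = -524 + 249 = -275 kJ/mol.

-275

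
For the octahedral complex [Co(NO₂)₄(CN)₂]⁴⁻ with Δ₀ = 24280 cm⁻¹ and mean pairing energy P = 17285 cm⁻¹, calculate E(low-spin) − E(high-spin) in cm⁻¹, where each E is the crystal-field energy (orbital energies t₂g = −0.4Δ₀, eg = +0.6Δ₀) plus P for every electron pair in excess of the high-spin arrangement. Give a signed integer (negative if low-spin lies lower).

Ligand charges: 4×(-1) from NO₂⁻ and 2×(-1) from CN⁻ sum to -6; with overall charge -4, Co is +2.
Co²⁺: group 9, so d-count = 9 − 2 = 7.
In the high-spin limit (t₂g⁵ eg²) the orbital term is -0.8Δ₀ = -19424 cm⁻¹, with no excess pairing.
For low-spin the configuration is t₂g⁶ eg¹: orbital energy -1.8 × 24280 = -43704 cm⁻¹, and 1 additional pair relative to high-spin adds 17285 cm⁻¹, giving -26419 cm⁻¹.
The difference is -26419 − (-19424) = -6995 cm⁻¹, so low-spin lies lower.

-6995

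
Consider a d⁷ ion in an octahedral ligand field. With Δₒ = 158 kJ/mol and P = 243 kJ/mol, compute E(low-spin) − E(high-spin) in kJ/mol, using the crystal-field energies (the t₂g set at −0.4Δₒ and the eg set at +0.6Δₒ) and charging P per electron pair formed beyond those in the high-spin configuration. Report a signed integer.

High-spin d⁷ fills as t₂g⁵ eg² with CFSE 5(−0.4) + 2(+0.6) = -0.8Δₒ = -126 kJ/mol.
Low-spin: t₂g⁶ eg¹, orbital CFSE = -1.8Δₒ = -284 kJ/mol; plus 1 excess pair × P = +243 kJ/mol; total -41 kJ/mol.
The difference is -41 − (-126) = 85 kJ/mol, so high-spin lies lower.

85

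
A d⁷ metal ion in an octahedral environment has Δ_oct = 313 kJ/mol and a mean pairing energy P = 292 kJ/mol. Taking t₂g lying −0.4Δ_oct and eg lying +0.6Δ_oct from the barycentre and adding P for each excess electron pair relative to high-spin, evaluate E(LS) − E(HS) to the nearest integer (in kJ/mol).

-21

High-spin: t₂g⁵ eg², CFSE = -0.8Δ_oct = -250 kJ/mol.
Low-spin t₂g⁶ eg¹ gives -1.8Δ_oct = -563 kJ/mol, but forming 1 extra pair costs 1P = 292 kJ/mol, so E(LS) = -563 + 292 = -271 kJ/mol.
The difference is -271 − (-250) = -21 kJ/mol, so low-spin lies lower.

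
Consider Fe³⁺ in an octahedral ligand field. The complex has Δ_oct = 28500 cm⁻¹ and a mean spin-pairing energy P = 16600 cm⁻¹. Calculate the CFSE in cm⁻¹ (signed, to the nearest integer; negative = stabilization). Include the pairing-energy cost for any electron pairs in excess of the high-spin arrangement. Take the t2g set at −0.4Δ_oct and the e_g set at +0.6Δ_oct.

Fe sits in group 8; removing 3 electrons leaves Fe³⁺ with 8 − 3 = 5 d electrons.
Since Δ_oct = 28500 cm⁻¹ > P = 16600 cm⁻¹, the complex adopts the low-spin configuration.
That gives t2g^5 e_g^0.
Orbital CFSE = -2.0Δ_oct = -2.0 × 28500 = -57000 cm⁻¹.
Excess pairs vs high-spin: 2 − 0 = 2; pairing cost = +33200 cm⁻¹.
Net CFSE = -57000 + 33200 = -23800 cm⁻¹.

-23800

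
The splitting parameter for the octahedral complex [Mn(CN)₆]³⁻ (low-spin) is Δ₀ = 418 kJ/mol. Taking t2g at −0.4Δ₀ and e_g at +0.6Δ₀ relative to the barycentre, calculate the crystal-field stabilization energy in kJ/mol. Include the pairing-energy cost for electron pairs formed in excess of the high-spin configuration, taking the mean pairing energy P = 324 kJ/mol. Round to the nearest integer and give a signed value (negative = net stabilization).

Each CN⁻ contributes -1; 6 × (-1) = -6. With overall charge -3, Mn is in the +3 oxidation state.
Mn is in group 7, so Mn³⁺ is d⁴ (7 − 3 = 4).
The d⁴ electrons fill as t2g^4 e_g^0.
The orbital stabilization is -1.6Δ₀ = -1.6 × 418 = -669 kJ/mol.
High-spin d⁴ would be t2g^3 e_g^1 with 0 pairs; low-spin has 1, so 1 excess pair costs +1P = +324 kJ/mol.
Net CFSE = -669 + 324 = -345 kJ/mol.

-345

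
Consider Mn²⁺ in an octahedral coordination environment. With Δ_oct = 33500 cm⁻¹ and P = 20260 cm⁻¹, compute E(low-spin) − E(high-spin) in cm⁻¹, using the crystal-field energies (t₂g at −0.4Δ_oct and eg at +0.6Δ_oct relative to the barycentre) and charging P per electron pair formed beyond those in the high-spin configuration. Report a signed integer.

-26480

Group 7 minus oxidation state +2 gives a d⁵ configuration for Mn²⁺.
In the high-spin limit (t₂g³ eg²) the orbital term is 0.0Δ_oct = 0 cm⁻¹, with no excess pairing.
For low-spin the configuration is t₂g⁵ eg⁰: orbital energy -2.0 × 33500 = -67000 cm⁻¹, and 2 additional pairs relative to high-spin add 40520 cm⁻¹, giving -26480 cm⁻¹.
The difference is -26480 − (0) = -26480 cm⁻¹, so low-spin lies lower.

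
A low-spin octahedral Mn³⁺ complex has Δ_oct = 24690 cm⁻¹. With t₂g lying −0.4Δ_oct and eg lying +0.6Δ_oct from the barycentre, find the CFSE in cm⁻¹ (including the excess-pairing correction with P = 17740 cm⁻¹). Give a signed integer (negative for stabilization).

Mn³⁺: group 7, so d-count = 7 − 3 = 4.
Configuration: t₂g⁴ eg⁰.
Orbital CFSE = 4(-0.4) + 0(0.6) = -1.6Δ_oct = -1.6 × 24690 = -39504 cm⁻¹.
Relative to high-spin t₂g³ eg¹ (0 paired), the low-spin configuration has 1 additional pair, contributing +1 × 17740 = +17740 cm⁻¹.
Overall CFSE = -39504 + 17740 = -21764 cm⁻¹.

-21764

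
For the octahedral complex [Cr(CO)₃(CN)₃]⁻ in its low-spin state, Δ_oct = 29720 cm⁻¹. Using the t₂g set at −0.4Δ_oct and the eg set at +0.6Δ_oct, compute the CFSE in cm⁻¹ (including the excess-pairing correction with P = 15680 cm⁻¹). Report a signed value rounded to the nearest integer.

-31872

Ligand charges: 3×(+0) from CO and 3×(-1) from CN⁻ sum to -3; with overall charge -1, Cr is +2.
Cr sits in group 6; removing 2 electrons leaves Cr²⁺ with 6 − 2 = 4 d electrons.
Configuration: t₂g⁴ eg⁰.
The orbital stabilization is -1.6Δ_oct = -1.6 × 29720 = -47552 cm⁻¹.
Relative to high-spin t₂g³ eg¹ (0 paired), the low-spin configuration has 1 additional pair, contributing +1 × 15680 = +15680 cm⁻¹.
Overall CFSE = -47552 + 15680 = -31872 cm⁻¹.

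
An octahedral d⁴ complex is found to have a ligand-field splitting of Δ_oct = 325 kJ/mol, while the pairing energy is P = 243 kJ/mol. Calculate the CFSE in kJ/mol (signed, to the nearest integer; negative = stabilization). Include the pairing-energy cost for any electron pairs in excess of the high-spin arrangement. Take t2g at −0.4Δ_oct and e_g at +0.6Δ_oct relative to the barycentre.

-277

Δ_oct > P, so pairing is preferred: the ground state is low-spin.
Filling d⁴ accordingly: t2g^4 e_g^0.
Orbital CFSE = -1.6Δ_oct = -1.6 × 325 = -520 kJ/mol.
Excess pairs vs high-spin: 1 − 0 = 1; pairing cost = +243 kJ/mol.
Net CFSE = -520 + 243 = -277 kJ/mol.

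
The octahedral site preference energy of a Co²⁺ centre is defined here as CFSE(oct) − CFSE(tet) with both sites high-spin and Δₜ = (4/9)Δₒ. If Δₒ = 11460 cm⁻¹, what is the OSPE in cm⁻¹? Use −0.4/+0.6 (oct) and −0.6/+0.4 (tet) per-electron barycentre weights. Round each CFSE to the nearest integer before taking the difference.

-3056

Co²⁺: group 9, so d-count = 9 − 2 = 7.
In an octahedral site d⁷ (HS) is t2g^5 e_g^2, giving CFSE(oct) = -0.8Δₒ = -9168 cm⁻¹.
In a tetrahedral site the filling is e^4 t2^3: CFSE(tet) = -1.2Δₜ = -1.2 × (4/9)(11460) = -6112 cm⁻¹.
Subtracting, OSPE = -9168 − (-6112) = -3056 cm⁻¹.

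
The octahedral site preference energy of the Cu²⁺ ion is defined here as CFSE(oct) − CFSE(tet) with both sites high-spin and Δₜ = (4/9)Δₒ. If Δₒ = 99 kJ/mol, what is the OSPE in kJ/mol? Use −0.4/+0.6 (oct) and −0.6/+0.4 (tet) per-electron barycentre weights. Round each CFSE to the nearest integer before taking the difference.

Cu²⁺: group 11, so d-count = 11 − 2 = 9.
In an octahedral site d⁹ (HS) is t2g^6 e_g^3, giving CFSE(oct) = -0.6Δₒ = -59 kJ/mol.
Tetrahedral e^4 t2^5 gives -0.4Δₜ = -0.4 × (4/9) × 99 = -18 kJ/mol.
OSPE = -59 − (-18) = -41 kJ/mol.

-41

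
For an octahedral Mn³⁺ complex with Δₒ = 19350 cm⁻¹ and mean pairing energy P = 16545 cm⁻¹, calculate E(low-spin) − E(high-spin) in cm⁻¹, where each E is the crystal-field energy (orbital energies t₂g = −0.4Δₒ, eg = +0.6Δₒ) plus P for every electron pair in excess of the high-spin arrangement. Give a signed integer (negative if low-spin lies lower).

-2805

Group 7 minus oxidation state +3 gives a d⁴ configuration for Mn³⁺.
In the high-spin limit (t₂g³ eg¹) the orbital term is -0.6Δₒ = -11610 cm⁻¹, with no excess pairing.
Low-spin t₂g⁴ eg⁰ gives -1.6Δₒ = -30960 cm⁻¹, but forming 1 extra pair costs 1P = 16545 cm⁻¹, so E(LS) = -30960 + 16545 = -14415 cm⁻¹.
The difference is -14415 − (-11610) = -2805 cm⁻¹, so low-spin lies lower.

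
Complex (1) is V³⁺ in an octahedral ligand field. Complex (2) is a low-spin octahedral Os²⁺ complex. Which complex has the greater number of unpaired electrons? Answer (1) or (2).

(1)

(1): V is in group 5, so V³⁺ is d² (5 − 3 = 2); t₂g² eg⁰ → 2 unpaired.
(2): Os is in group 8, so Os²⁺ is d⁶ (8 − 2 = 6); t₂g⁶ eg⁰ → 0 unpaired.
So (1) has more unpaired electrons.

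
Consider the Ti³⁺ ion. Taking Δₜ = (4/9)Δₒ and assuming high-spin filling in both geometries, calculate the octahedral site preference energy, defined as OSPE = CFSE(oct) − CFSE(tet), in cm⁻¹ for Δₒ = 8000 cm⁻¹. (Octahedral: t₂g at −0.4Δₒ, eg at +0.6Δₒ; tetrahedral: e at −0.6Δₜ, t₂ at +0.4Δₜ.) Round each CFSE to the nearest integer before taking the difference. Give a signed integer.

Group 4 minus oxidation state +3 gives a d¹ configuration for Ti³⁺.
In an octahedral site d¹ (HS) is t₂g¹ eg⁰, giving CFSE(oct) = -0.4Δₒ = -3200 cm⁻¹.
In a tetrahedral site the filling is e¹ t₂⁰: CFSE(tet) = -0.6Δₜ = -0.6 × (4/9)(8000) = -2133 cm⁻¹.
Subtracting, OSPE = -3200 − (-2133) = -1067 cm⁻¹.

-1067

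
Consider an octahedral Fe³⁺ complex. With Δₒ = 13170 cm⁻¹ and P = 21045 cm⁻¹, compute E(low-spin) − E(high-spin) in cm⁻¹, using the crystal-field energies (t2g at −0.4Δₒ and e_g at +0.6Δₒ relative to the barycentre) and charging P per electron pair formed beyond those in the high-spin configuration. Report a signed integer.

15750

Fe sits in group 8; removing 3 electrons leaves Fe³⁺ with 8 − 3 = 5 d electrons.
In the high-spin limit (t2g^3 e_g^2) the orbital term is 0.0Δₒ = 0 cm⁻¹, with no excess pairing.
Low-spin: t2g^5 e_g^0, orbital CFSE = -2.0Δₒ = -26340 cm⁻¹; plus 2 excess pairs × P = +42090 cm⁻¹; total 15750 cm⁻¹.
The difference is 15750 − (0) = 15750 cm⁻¹, so high-spin lies lower.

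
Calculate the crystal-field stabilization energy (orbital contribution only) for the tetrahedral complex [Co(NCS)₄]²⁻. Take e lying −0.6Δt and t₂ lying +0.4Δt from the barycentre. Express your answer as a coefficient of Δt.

-1.2 Δt

Each NCS⁻ contributes -1; 4 × (-1) = -4. With overall charge -2, Co is in the +2 oxidation state.
Co sits in group 9; removing 2 electrons leaves Co²⁺ with 9 − 2 = 7 d electrons.
With tetrahedral geometry the complex is necessarily high-spin.
Configuration: e⁴ t₂³.
CFSE = 4(-0.6Δt) + 3(0.4Δt) = -2.4Δt + 1.2Δt = -1.2Δt.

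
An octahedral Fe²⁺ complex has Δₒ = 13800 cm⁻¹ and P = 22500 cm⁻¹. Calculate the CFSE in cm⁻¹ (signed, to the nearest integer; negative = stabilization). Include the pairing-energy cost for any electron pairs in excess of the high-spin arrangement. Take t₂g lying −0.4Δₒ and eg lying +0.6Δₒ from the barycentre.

-5520

Fe sits in group 8; removing 2 electrons leaves Fe²⁺ with 8 − 2 = 6 d electrons.
Δₒ < P, so pairing is avoided: the ground state is high-spin.
That gives t₂g⁴ eg².
Orbital CFSE = -0.4Δₒ = -0.4 × 13800 = -5520 cm⁻¹.
High-spin has no excess pairs, so no pairing correction applies.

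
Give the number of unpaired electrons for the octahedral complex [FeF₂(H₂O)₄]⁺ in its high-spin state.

Ligand charges: 2×(-1) from F⁻ and 4×(+0) from H₂O sum to -2; with overall charge +1, Fe is +3.
Fe is in group 8, so Fe³⁺ is d⁵ (8 − 3 = 5).
Configuration: t₂g³ eg², giving 5 unpaired electrons.

5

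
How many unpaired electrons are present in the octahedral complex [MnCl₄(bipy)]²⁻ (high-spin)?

5

Ligand charges: 4×(-1) from Cl⁻ and 1×(+0) from bipy sum to -4; with overall charge -2, Mn is +2.
Mn is in group 7, so Mn²⁺ is d⁵ (7 − 2 = 5).
Configuration: t2g^3 e_g^2, giving 5 unpaired electrons.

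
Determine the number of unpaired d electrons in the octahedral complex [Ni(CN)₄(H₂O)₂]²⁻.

2

Ligand charges: 4×(-1) from CN⁻ and 2×(+0) from H₂O sum to -4; with overall charge -2, Ni is +2.
Ni sits in group 10; removing 2 electrons leaves Ni²⁺ with 10 − 2 = 8 d electrons.
Configuration: t₂g⁶ eg², giving 2 unpaired electrons.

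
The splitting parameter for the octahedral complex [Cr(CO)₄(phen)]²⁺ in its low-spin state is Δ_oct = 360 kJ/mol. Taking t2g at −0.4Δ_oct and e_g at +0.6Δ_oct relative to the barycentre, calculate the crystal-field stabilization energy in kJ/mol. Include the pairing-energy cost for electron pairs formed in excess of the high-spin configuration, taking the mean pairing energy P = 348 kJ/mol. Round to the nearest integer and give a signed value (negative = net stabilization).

Ligand charges: 4×(+0) from CO and 1×(+0) from phen sum to +0; with overall charge +2, Cr is +2.
Cr sits in group 6; removing 2 electrons leaves Cr²⁺ with 6 − 2 = 4 d electrons.
The d⁴ electrons fill as t2g^4 e_g^0.
The orbital stabilization is -1.6Δ_oct = -1.6 × 360 = -576 kJ/mol.
High-spin d⁴ would be t2g^3 e_g^1 with 0 pairs; low-spin has 1, so 1 excess pair costs +1P = +348 kJ/mol.
Net CFSE = -576 + 348 = -228 kJ/mol.

-228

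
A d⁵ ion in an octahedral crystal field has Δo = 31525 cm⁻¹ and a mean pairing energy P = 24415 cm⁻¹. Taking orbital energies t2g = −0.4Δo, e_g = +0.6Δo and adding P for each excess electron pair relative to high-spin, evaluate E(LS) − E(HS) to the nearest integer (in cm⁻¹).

-14220

High-spin d⁵ fills as t2g^3 e_g^2 with CFSE 3(−0.4) + 2(+0.6) = 0.0Δo = 0 cm⁻¹.
Low-spin: t2g^5 e_g^0, orbital CFSE = -2.0Δo = -63050 cm⁻¹; plus 2 excess pairs × P = +48830 cm⁻¹; total -14220 cm⁻¹.
E(LS) − E(HS) = -14220 − (0) = -14220 cm⁻¹.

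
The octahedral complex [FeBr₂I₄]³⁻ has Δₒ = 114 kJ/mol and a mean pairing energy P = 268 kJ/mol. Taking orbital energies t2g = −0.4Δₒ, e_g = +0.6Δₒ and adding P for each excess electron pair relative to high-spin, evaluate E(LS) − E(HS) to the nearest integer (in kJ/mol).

308

Ligand charges: 2×(-1) from Br⁻ and 4×(-1) from I⁻ sum to -6; with overall charge -3, Fe is +3.
Group 8 minus oxidation state +3 gives a d⁵ configuration for Fe³⁺.
High-spin d⁵ fills as t2g^3 e_g^2 with CFSE 3(−0.4) + 2(+0.6) = 0.0Δₒ = 0 kJ/mol.
For low-spin the configuration is t2g^5 e_g^0: orbital energy -2.0 × 114 = -228 kJ/mol, and 2 additional pairs relative to high-spin add 536 kJ/mol, giving 308 kJ/mol.
Thus E(LS) − E(HS) = 308 kJ/mol.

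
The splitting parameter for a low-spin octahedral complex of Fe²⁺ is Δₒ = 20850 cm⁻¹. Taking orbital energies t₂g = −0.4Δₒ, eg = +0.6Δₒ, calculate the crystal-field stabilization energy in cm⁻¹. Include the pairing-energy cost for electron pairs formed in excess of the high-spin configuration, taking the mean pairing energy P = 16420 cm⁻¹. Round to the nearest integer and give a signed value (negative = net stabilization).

Fe sits in group 8; removing 2 electrons leaves Fe²⁺ with 8 − 2 = 6 d electrons.
The d⁶ electrons fill as t₂g⁶ eg⁰.
CFSE(orbital) = 6×(-0.4Δₒ) + 0×(0.6Δₒ) = -2.4Δₒ; with Δₒ = 20850 cm⁻¹ that is -50040 cm⁻¹.
Pairing penalty: 3 pairs vs 1 in the high-spin reference → 2 extra × P = 32840 cm⁻¹.
Combining: -50040 + 32840 = -17200 cm⁻¹.

-17200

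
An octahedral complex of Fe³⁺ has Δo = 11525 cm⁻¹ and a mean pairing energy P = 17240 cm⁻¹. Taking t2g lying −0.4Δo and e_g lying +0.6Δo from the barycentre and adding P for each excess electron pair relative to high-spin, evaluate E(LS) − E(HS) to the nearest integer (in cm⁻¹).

11430

Group 8 minus oxidation state +3 gives a d⁵ configuration for Fe³⁺.
In the high-spin limit (t2g^3 e_g^2) the orbital term is 0.0Δo = 0 cm⁻¹, with no excess pairing.
Low-spin: t2g^5 e_g^0, orbital CFSE = -2.0Δo = -23050 cm⁻¹; plus 2 excess pairs × P = +34480 cm⁻¹; total 11430 cm⁻¹.
E(LS) − E(HS) = 11430 − (0) = 11430 cm⁻¹.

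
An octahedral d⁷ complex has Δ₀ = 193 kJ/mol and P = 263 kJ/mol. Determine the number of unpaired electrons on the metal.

3

Since Δ₀ = 193 kJ/mol < P = 263 kJ/mol, the complex adopts the high-spin configuration.
That gives t2g^5 e_g^2.
Unpaired electrons: 3.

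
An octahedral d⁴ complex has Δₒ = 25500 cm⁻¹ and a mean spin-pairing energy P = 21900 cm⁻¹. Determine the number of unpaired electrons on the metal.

Δₒ > P, so pairing is preferred: the ground state is low-spin.
That gives t₂g⁴ eg⁰.
Unpaired electrons: 2.

2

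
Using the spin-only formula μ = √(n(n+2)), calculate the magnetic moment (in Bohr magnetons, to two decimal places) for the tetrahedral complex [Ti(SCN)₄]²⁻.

Each SCN⁻ contributes -1; 4 × (-1) = -4. With overall charge -2, Ti is in the +2 oxidation state.
Ti sits in group 4; removing 2 electrons leaves Ti²⁺ with 4 − 2 = 2 d electrons.
With tetrahedral geometry the complex is necessarily high-spin.
Configuration: e² t₂⁰ → 2 unpaired electrons.
μ(spin-only) = √[2(2+2)] = √8 ≈ 2.83 Bohr magnetons.

2.83 Bohr magnetons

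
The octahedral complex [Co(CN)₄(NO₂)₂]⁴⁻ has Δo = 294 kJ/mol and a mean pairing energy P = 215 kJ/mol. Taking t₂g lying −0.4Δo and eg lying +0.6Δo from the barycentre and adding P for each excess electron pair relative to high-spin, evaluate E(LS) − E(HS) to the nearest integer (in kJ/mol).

-79

Ligand charges: 4×(-1) from CN⁻ and 2×(-1) from NO₂⁻ sum to -6; with overall charge -4, Co is +2.
Co is in group 9, so Co²⁺ is d⁷ (9 − 2 = 7).
High-spin: t₂g⁵ eg², CFSE = -0.8Δo = -235 kJ/mol.
For low-spin the configuration is t₂g⁶ eg¹: orbital energy -1.8 × 294 = -529 kJ/mol, and 1 additional pair relative to high-spin adds 215 kJ/mol, giving -314 kJ/mol.
The difference is -314 − (-235) = -79 kJ/mol, so low-spin lies lower.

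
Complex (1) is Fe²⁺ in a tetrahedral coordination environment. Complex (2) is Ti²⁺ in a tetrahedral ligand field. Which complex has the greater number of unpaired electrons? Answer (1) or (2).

(1): Fe sits in group 8; removing 2 electrons leaves Fe²⁺ with 8 − 2 = 6 d electrons; Tetrahedral splitting is small, so the complex is high-spin; e³ t₂³ → 4 unpaired.
(2): Group 4 minus oxidation state +2 gives a d² configuration for Ti²⁺; With tetrahedral geometry the complex is necessarily high-spin; e² t₂⁰ → 2 unpaired.
So (1) has more unpaired electrons.

(1)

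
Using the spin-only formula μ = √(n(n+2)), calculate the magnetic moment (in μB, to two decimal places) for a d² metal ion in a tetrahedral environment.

2.83 μB

Tetrahedral fields are weak (Δₜ ≈ 4/9 Δₒ), so electrons fill high-spin.
Configuration: e² t₂⁰ → 2 unpaired electrons.
μ(spin-only) = √[2(2+2)] = √8 ≈ 2.83 μB.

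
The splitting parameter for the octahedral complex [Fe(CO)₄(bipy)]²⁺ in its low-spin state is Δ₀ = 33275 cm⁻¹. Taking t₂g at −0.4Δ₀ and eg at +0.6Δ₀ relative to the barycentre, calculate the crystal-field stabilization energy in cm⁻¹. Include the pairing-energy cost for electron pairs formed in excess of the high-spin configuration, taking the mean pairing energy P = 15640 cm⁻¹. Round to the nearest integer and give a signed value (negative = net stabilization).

-48580

Ligand charges: 4×(+0) from CO and 1×(+0) from bipy sum to +0; with overall charge +2, Fe is +2.
Fe is in group 8, so Fe²⁺ is d⁶ (8 − 2 = 6).
The d⁶ electrons fill as t₂g⁶ eg⁰.
Orbital CFSE = 6(-0.4) + 0(0.6) = -2.4Δ₀ = -2.4 × 33275 = -79860 cm⁻¹.
Relative to high-spin t₂g⁴ eg² (1 paired), the low-spin configuration has 2 additional pairs, contributing +2 × 15640 = +31280 cm⁻¹.
Net CFSE = -79860 + 31280 = -48580 cm⁻¹.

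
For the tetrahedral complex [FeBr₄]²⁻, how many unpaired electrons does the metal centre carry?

4

Each Br⁻ contributes -1; 4 × (-1) = -4. With overall charge -2, Fe is in the +2 oxidation state.
Group 8 minus oxidation state +2 gives a d⁶ configuration for Fe²⁺.
Tetrahedral splitting is small, so the complex is high-spin.
Configuration: e³ t₂³, giving 4 unpaired electrons.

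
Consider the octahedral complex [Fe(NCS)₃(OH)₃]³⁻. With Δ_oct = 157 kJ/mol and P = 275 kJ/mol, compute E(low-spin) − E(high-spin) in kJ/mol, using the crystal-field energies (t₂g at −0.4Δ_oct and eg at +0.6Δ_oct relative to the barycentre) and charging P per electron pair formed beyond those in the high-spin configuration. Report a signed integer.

236

Ligand charges: 3×(-1) from NCS⁻ and 3×(-1) from OH⁻ sum to -6; with overall charge -3, Fe is +3.
Fe sits in group 8; removing 3 electrons leaves Fe³⁺ with 8 − 3 = 5 d electrons.
In the high-spin limit (t₂g³ eg²) the orbital term is 0.0Δ_oct = 0 kJ/mol, with no excess pairing.
Low-spin: t₂g⁵ eg⁰, orbital CFSE = -2.0Δ_oct = -314 kJ/mol; plus 2 excess pairs × P = +550 kJ/mol; total 236 kJ/mol.
E(LS) − E(HS) = 236 − (0) = 236 kJ/mol.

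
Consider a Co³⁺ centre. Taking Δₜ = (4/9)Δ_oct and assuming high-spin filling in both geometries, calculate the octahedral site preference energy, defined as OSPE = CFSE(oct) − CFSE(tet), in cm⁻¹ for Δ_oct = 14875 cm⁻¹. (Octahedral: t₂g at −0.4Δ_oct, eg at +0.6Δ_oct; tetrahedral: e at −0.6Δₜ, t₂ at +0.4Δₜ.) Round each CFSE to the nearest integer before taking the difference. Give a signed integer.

-1983

Co³⁺: group 9, so d-count = 9 − 3 = 6.
Octahedral high-spin t₂g⁴ eg²: CFSE = -0.4 × 14875 = -5950 cm⁻¹.
In a tetrahedral site the filling is e³ t₂³: CFSE(tet) = -0.6Δₜ = -0.6 × (4/9)(14875) = -3967 cm⁻¹.
Subtracting, OSPE = -5950 − (-3967) = -1983 cm⁻¹.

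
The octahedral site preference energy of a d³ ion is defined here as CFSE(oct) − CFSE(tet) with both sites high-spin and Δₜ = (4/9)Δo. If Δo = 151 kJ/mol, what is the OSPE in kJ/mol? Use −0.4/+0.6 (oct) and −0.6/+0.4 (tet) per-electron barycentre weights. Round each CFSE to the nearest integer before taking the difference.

-127

Octahedral high-spin t2g^3 e_g^0: CFSE = -1.2 × 151 = -181 kJ/mol.
Tetrahedral: e^2 t2^1, CFSE = 2(−0.6) + 1(+0.4) = -0.8Δₜ = -0.8 × (4/9) × 151 = -54 kJ/mol.
OSPE = CFSE(oct) − CFSE(tet) = -181 − (-54) = -127 kJ/mol.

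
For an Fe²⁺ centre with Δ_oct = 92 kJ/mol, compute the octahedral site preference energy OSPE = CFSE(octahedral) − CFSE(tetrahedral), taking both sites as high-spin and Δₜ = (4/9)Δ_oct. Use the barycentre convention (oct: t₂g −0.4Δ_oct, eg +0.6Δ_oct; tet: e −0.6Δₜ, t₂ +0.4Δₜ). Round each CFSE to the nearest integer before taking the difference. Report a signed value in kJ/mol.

-12

Fe is in group 8, so Fe²⁺ is d⁶ (8 − 2 = 6).
Octahedral (high-spin): t2g^4 e_g^2, CFSE = 4(−0.4) + 2(+0.6) = -0.4Δ_oct = -0.4 × 92 = -37 kJ/mol.
In a tetrahedral site the filling is e^3 t2^3: CFSE(tet) = -0.6Δₜ = -0.6 × (4/9)(92) = -25 kJ/mol.
OSPE = CFSE(oct) − CFSE(tet) = -37 − (-25) = -12 kJ/mol.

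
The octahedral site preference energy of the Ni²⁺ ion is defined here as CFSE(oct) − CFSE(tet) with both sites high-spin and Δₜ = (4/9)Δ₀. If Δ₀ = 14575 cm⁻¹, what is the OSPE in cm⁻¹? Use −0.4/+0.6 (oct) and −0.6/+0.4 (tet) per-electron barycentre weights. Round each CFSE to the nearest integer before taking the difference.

Ni is in group 10, so Ni²⁺ is d⁸ (10 − 2 = 8).
Octahedral (high-spin): t₂g⁶ eg², CFSE = 6(−0.4) + 2(+0.6) = -1.2Δ₀ = -1.2 × 14575 = -17490 cm⁻¹.
In a tetrahedral site the filling is e⁴ t₂⁴: CFSE(tet) = -0.8Δₜ = -0.8 × (4/9)(14575) = -5182 cm⁻¹.
OSPE = CFSE(oct) − CFSE(tet) = -17490 − (-5182) = -12308 cm⁻¹.

-12308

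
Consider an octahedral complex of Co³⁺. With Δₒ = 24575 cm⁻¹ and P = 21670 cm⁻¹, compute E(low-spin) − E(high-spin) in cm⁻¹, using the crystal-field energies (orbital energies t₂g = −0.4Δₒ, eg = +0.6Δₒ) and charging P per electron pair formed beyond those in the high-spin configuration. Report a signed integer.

Co sits in group 9; removing 3 electrons leaves Co³⁺ with 9 − 3 = 6 d electrons.
High-spin d⁶ fills as t₂g⁴ eg² with CFSE 4(−0.4) + 2(+0.6) = -0.4Δₒ = -9830 cm⁻¹.
Low-spin: t₂g⁶ eg⁰, orbital CFSE = -2.4Δₒ = -58980 cm⁻¹; plus 2 excess pairs × P = +43340 cm⁻¹; total -15640 cm⁻¹.
The difference is -15640 − (-9830) = -5810 cm⁻¹, so low-spin lies lower.

-5810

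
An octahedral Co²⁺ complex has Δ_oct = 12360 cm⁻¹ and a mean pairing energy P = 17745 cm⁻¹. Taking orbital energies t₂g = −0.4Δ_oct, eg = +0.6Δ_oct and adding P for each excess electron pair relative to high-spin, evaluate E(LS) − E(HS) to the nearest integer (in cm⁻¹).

Co sits in group 9; removing 2 electrons leaves Co²⁺ with 9 − 2 = 7 d electrons.
High-spin: t₂g⁵ eg², CFSE = -0.8Δ_oct = -9888 cm⁻¹.
Low-spin t₂g⁶ eg¹ gives -1.8Δ_oct = -22248 cm⁻¹, but forming 1 extra pair costs 1P = 17745 cm⁻¹, so E(LS) = -22248 + 17745 = -4503 cm⁻¹.
E(LS) − E(HS) = -4503 − (-9888) = 5385 cm⁻¹.

5385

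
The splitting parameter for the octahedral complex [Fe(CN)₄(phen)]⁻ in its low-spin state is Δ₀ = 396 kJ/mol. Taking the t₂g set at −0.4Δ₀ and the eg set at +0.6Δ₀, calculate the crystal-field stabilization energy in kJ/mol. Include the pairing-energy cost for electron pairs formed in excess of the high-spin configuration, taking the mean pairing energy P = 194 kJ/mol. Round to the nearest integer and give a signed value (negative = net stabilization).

Ligand charges: 4×(-1) from CN⁻ and 1×(+0) from phen sum to -4; with overall charge -1, Fe is +3.
Fe³⁺: group 8, so d-count = 8 − 3 = 5.
Electron filling gives t₂g⁵ eg⁰.
The orbital stabilization is -2.0Δ₀ = -2.0 × 396 = -792 kJ/mol.
Relative to high-spin t₂g³ eg² (0 paired), the low-spin configuration has 2 additional pairs, contributing +2 × 194 = +388 kJ/mol.
Overall CFSE = -792 + 388 = -404 kJ/mol.

-404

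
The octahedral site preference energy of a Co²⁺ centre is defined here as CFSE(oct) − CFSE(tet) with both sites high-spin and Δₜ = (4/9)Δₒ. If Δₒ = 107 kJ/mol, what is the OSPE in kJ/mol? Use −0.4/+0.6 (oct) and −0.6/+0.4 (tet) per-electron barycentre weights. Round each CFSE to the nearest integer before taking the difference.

Group 9 minus oxidation state +2 gives a d⁷ configuration for Co²⁺.
Octahedral high-spin t2g^5 e_g^2: CFSE = -0.8 × 107 = -86 kJ/mol.
In a tetrahedral site the filling is e^4 t2^3: CFSE(tet) = -1.2Δₜ = -1.2 × (4/9)(107) = -57 kJ/mol.
OSPE = -86 − (-57) = -29 kJ/mol.

-29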